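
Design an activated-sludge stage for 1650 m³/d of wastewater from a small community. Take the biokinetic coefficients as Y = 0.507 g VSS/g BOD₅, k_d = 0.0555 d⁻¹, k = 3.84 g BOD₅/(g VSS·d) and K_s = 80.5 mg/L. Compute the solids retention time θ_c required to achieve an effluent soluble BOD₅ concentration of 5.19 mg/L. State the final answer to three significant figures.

θ_c ≈ 16.0 d

From 1/θ_c = Y·k·S/(K_s + S) − k_d: Y·k·S/(K_s+S) = 0.507 × 3.84 × 5.19 / (80.5 + 5.19) = 0.1179 d⁻¹.
Then 1/θ_c = μ − k_d = 0.1179 − 0.0555 = 0.06242 d⁻¹, giving θ_c = 16.02 d.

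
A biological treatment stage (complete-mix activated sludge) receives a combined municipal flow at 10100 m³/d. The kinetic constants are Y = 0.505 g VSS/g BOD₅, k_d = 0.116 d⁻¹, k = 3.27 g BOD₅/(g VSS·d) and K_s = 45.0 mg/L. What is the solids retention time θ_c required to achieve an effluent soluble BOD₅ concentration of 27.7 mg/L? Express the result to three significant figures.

θ_c ≈ 1.95 d

Specific growth rate at S = 27.7 mg/L: μ = YkS/(K_s+S) = 0.505·3.27·27.7/(45.0+27.7) = 0.6292 d⁻¹.
θ_c = 1/(μ − k_d) = 1/(0.6292 − 0.116) = 1/0.5132 = 1.949 d.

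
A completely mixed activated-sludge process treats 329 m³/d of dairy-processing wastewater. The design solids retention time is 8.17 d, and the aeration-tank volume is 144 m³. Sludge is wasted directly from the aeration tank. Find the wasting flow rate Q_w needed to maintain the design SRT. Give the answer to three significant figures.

With mixed-liquor wasting, θ_c = V/Q_w, so Q_w = V/θ_c = 144.0/8.17 = 17.63 m³/d.

Q_w ≈ 17.6 m³/d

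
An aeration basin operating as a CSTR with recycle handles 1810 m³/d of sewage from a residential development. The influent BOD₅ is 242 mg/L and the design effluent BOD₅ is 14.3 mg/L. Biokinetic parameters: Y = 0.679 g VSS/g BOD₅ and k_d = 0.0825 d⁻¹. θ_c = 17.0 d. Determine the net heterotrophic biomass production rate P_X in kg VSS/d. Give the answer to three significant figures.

The observed yield is Y_obs = Y/(1 + k_d·θ_c) = 0.679 / (1 + 0.0825 × 17.0) = 0.679 / 2.402 = 0.2826 g VSS per g BOD₅ removed.
Mass of BOD₅ removed per day: Q(S₀ − S) = 1810 × 227.7 g/m³ = 412.1 kg/d.
P_X = Y_obs · Q(S₀ − S) = 0.2826 × 412.1 = 116.5 kg VSS/d.

P_X ≈ 116 kg VSS/d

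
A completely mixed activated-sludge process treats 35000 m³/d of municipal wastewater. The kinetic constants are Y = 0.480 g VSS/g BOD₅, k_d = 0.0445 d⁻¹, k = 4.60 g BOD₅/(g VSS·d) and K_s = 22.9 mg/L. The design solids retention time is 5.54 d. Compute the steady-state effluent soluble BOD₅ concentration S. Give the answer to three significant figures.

From the Monod/SRT balance for a CMAS, S = K_s·(1+k_d θ_c)/[θ_c·(Y k − k_d) − 1] = 22.9 × (1 + 0.0445 × 5.54) / [5.54 × (0.480 × 4.60 − 0.0445) − 1] = 28.55 / 10.99 = 2.598 mg/L.

S ≈ 2.60 mg/L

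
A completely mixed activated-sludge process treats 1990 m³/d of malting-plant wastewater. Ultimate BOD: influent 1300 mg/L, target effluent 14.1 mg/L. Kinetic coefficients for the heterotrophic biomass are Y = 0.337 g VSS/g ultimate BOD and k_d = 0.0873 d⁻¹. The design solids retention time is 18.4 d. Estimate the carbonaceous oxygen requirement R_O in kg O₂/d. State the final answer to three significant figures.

The observed yield is Y_obs = Y/(1 + k_d·θ_c) = 0.337 / (1 + 0.0873 × 18.4) = 0.337 / 2.606 = 0.1293 g VSS per g ultimate BOD removed.
Substrate removed = Q·(S₀ − S) = 1990 m³/d × (1300 − 14.1) g/m³ = 2.56×10^6 g/d = 2559 kg/d.
Net sludge production P_X = 0.1293 × 2559 = 330.9 kg VSS/d.
R_O = Q·ΔS − 1.42 P_X = 2559 − 469.8 = 2089 kg O₂/d.

R_O ≈ 2090 kg O₂/d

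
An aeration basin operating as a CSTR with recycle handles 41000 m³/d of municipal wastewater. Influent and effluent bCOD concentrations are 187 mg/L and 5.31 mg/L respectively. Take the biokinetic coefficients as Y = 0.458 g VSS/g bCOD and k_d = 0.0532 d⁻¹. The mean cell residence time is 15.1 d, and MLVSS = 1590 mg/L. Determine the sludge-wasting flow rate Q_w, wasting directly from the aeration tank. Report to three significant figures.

Q_w ≈ 1190 m³/d

Rearranging the biomass balance for a CMAS with decay, V = Y·Q·ΔS·θ_c / [X·(1+k_d θ_c)] = 0.458 × 41000 × (187 − 5.31) × 15.1 / [1590 × (1 + 0.0532 × 15.1)] = 5.15×10^7 / 2867 = 17967 m³.
With mixed-liquor wasting, θ_c = V/Q_w, so Q_w = V/θ_c = 17967/15.1 = 1190 m³/d.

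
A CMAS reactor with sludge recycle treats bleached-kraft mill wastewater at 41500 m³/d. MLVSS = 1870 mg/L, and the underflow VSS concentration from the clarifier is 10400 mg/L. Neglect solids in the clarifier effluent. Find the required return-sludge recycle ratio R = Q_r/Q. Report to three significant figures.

Solids balance on the clarifier gives (1+R)X = R·X_r, so R = X/(X_r − X) = 1870 / (10400 − 1870) = 0.2192.

R ≈ 0.219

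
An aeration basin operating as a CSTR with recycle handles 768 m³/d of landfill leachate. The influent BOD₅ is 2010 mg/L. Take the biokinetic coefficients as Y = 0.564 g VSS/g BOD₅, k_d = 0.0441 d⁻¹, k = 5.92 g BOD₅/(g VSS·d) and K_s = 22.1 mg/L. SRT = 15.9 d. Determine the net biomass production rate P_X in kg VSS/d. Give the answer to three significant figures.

From the Monod/SRT balance for a CMAS, S = K_s·(1+k_d θ_c)/[θ_c·(Y k − k_d) − 1] = 22.1 × (1 + 0.0441 × 15.9) / [15.9 × (0.564 × 5.92 − 0.0441) − 1] = 37.60 / 51.39 = 0.7316 mg/L.
The observed yield is Y_obs = Y/(1 + k_d·θ_c) = 0.564 / (1 + 0.0441 × 15.9) = 0.564 / 1.701 = 0.3315 g VSS per g BOD₅ removed.
Mass of BOD₅ removed per day: Q(S₀ − S) = 768 × 2009 g/m³ = 1543 kg/d.
Net biomass production P_X = Y_obs × Q·(S₀ − S) = 0.3315 × 1543 = 511.6 kg VSS/d.

P_X ≈ 512 kg VSS/d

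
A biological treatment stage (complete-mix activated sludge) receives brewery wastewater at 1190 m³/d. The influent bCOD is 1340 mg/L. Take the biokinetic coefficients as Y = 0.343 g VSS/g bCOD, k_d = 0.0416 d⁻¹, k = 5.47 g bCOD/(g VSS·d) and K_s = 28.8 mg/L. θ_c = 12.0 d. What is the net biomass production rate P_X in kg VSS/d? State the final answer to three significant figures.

From the Monod/SRT balance for a CMAS, S = K_s·(1+k_d θ_c)/[θ_c·(Y k − k_d) − 1] = 28.8 × (1 + 0.0416 × 12.0) / [12.0 × (0.343 × 5.47 − 0.0416) − 1] = 43.18 / 21.02 = 2.055 mg/L.
The observed yield is Y_obs = Y/(1 + k_d·θ_c) = 0.343 / (1 + 0.0416 × 12.0) = 0.343 / 1.499 = 0.2288 g VSS per g bCOD removed.
Q·(S₀ − S) = 1190 × (1340 − 2.05) × 10⁻³ = 1592 kg/d removed.
Biomass produced: P_X = Y_obs·Q·ΔS = 0.2288 × 1592 ≈ 364.3 kg VSS/d.

P_X ≈ 364 kg VSS/d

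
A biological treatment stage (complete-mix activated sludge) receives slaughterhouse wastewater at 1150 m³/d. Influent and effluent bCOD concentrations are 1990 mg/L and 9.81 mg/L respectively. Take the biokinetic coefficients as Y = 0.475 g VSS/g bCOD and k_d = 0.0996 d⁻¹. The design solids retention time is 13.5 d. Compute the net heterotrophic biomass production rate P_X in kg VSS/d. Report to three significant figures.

The observed yield is Y_obs = Y/(1 + k_d·θ_c) = 0.475 / (1 + 0.0996 × 13.5) = 0.475 / 2.345 = 0.2026 g VSS per g bCOD removed.
Mass of bCOD removed per day: Q(S₀ − S) = 1150 × 1980 g/m³ = 2277 kg/d.
P_X = Y_obs · Q(S₀ − S) = 0.2026 × 2277 = 461.3 kg VSS/d.

P_X ≈ 461 kg VSS/d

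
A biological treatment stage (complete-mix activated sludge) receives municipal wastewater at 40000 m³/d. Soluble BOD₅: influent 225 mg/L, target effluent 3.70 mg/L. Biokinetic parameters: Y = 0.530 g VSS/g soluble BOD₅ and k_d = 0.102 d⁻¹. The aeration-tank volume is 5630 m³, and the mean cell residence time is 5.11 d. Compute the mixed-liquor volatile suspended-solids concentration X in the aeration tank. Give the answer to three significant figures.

X ≈ 2800 mg/L

Solving the biomass balance for X: X = Y Q (S₀−S) θ_c / [V (1+k_d θ_c)] = 0.530 × 40000 × (225 − 3.70) × 5.11 / [5630 × (1 + 0.102 × 5.11)] = 2799 mg/L.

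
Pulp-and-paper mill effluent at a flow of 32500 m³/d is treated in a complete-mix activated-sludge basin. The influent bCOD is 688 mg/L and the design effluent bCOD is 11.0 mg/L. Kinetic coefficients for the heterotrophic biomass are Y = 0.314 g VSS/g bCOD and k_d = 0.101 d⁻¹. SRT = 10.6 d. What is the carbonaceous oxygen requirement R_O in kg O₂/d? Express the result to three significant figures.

R_O ≈ 17300 kg O₂/d

Correct the yield for decay: Y_obs = Y/(1 + k_d θ_c) = 0.314 / (1 + 0.101 × 10.6) = 0.314 / 2.071 = 0.1516.
Mass of bCOD removed per day: Q(S₀ − S) = 32500 × 677.0 g/m³ = 22002 kg/d.
P_X = Y_obs·Q·(S₀ − S) = 0.1516 × 22002 = 3337 kg VSS/d.
R_O = Q·(S₀ − S) − 1.42·P_X = 22002 − 1.42 × 3337 = 17265 kg O₂/d.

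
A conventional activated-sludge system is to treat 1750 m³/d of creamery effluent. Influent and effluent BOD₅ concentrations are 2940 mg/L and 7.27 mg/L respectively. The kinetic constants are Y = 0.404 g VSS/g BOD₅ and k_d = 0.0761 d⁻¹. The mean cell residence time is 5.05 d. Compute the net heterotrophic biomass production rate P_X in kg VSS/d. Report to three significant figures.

P_X ≈ 1500 kg VSS/d

Observed yield with endogenous decay: Y_obs = Y / (1 + k_d·θ_c) = 0.404 / (1 + 0.0761 × 5.05) = 0.404 / 1.384 = 0.2918 g VSS/g BOD₅.
ΔS = 2940 − 7.27 = 2933 mg/L, so the substrate removal rate is 1750 × 2933/1000 = 5132 kg BOD₅/d.
Biomass produced: P_X = Y_obs·Q·ΔS = 0.2918 × 5132 ≈ 1498 kg VSS/d.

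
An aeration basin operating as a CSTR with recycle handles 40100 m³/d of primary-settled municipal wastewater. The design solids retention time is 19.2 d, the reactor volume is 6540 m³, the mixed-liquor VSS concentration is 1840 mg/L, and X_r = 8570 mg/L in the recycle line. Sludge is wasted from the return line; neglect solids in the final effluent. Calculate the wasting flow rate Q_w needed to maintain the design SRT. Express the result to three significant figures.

Q_w ≈ 73.1 m³/d

Q_w = (V·X)/(θ_c X_r) = 6540 × 1840 / (19.2 × 8570) = 73.13 m³/d.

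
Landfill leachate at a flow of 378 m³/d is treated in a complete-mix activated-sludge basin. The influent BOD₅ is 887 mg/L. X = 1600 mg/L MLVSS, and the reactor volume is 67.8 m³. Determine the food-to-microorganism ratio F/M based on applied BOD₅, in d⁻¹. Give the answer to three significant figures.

F/M ≈ 3.09 d⁻¹

F/M = applied load / biomass = Q·S₀/(V·X) = 378 × 887 / (67.80 × 1600) = 3.091 d⁻¹.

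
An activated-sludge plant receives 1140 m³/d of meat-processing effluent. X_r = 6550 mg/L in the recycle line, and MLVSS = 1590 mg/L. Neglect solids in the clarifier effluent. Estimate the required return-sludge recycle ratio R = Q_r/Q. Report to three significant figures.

R ≈ 0.321

R = Q_r/Q = X/(X_r − X) = 1590 / (6550 − 1590) = 0.3206.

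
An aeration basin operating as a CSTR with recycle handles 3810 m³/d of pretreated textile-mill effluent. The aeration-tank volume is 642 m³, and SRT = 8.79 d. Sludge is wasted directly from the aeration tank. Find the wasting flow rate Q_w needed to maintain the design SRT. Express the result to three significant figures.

With mixed-liquor wasting, θ_c = V/Q_w, so Q_w = V/θ_c = 642.0/8.79 = 73.04 m³/d.

Q_w ≈ 73.0 m³/d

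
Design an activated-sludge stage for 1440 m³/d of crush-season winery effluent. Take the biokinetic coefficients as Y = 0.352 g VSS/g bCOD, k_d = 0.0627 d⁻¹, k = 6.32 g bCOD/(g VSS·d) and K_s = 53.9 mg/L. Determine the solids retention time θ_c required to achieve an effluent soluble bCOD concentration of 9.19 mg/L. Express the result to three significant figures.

θ_c ≈ 3.83 d

From 1/θ_c = Y·k·S/(K_s + S) − k_d: Y·k·S/(K_s+S) = 0.352 × 6.32 × 9.19 / (53.9 + 9.19) = 0.3241 d⁻¹.
θ_c = 1/(μ − k_d) = 1/(0.3241 − 0.0627) = 1/0.2614 = 3.826 d.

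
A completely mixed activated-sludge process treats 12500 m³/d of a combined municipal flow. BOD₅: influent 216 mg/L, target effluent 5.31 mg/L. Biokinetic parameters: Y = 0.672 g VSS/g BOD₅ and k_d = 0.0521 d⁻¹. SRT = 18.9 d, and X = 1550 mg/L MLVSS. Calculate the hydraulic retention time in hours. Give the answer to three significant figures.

τ ≈ 20.9 h

From the SRT design equation V = Y Q (S₀−S) θ_c / [X (1 + k_d θ_c)] = 0.672 × 12500 × (216 − 5.31) × 18.9 / [1550 × (1 + 0.0521 × 18.9)] = 3.34×10^7 / 3076 = 10873 m³.
τ = V/Q = 10873/12500 = 0.8699 d, or 20.88 h.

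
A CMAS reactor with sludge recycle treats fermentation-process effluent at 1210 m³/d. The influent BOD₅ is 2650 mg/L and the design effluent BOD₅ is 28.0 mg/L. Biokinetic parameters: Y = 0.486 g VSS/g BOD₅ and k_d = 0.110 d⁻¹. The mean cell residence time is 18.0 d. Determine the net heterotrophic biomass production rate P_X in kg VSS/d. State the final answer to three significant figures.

The observed yield is Y_obs = Y/(1 + k_d·θ_c) = 0.486 / (1 + 0.110 × 18.0) = 0.486 / 2.980 = 0.1631 g VSS per g BOD₅ removed.
Q·(S₀ − S) = 1210 × (2650 − 28.0) × 10⁻³ = 3173 kg/d removed.
Biomass produced: P_X = Y_obs·Q·ΔS = 0.1631 × 3173 ≈ 517.4 kg VSS/d.

P_X ≈ 517 kg VSS/d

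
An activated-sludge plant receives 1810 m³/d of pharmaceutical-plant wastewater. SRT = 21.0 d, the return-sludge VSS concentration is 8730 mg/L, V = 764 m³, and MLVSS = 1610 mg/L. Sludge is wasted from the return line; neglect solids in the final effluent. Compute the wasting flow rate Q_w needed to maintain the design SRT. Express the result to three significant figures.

Q_w ≈ 6.71 m³/d

Q_w = (V·X)/(θ_c X_r) = 764.0 × 1610 / (21.0 × 8730) = 6.709 m³/d.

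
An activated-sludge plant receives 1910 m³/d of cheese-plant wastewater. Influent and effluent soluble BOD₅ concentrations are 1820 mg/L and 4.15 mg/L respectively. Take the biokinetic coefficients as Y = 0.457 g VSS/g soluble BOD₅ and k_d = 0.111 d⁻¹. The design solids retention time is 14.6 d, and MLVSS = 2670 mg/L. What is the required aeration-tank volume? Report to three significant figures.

Steady-state biomass mass balance: V·X·(1 + k_d·θ_c) = Y·Q·(S₀ − S)·θ_c, so V = 0.457 × 1910 × (1820 − 4.15) × 14.6 / [2670 × (1 + 0.111 × 14.6)] = 2.31×10^7 / 6997 = 3307 m³.

V ≈ 3310 m³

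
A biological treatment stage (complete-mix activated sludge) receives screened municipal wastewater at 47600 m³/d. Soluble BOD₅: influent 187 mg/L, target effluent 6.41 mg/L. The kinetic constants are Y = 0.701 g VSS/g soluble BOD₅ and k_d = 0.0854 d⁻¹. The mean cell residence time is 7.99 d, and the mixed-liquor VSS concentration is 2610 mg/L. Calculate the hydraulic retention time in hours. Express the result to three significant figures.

Steady-state biomass mass balance: V·X·(1 + k_d·θ_c) = Y·Q·(S₀ − S)·θ_c, so V = 0.701 × 47600 × (187 − 6.41) × 7.99 / [2610 × (1 + 0.0854 × 7.99)] = 4.81×10^7 / 4391 = 10965 m³.
HRT = V/Q = 10965 m³ / 47600 m³·d⁻¹ = 0.2304 d × 24 = 5.529 h.

τ ≈ 5.53 h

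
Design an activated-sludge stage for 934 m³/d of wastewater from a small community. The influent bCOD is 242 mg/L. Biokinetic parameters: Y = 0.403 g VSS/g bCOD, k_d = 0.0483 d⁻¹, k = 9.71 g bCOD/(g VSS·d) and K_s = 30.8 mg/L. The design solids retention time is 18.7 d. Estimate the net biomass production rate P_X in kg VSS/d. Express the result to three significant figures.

P_X ≈ 47.7 kg VSS/d

From the Monod/SRT balance for a CMAS, S = K_s·(1+k_d θ_c)/[θ_c·(Y k − k_d) − 1] = 30.8 × (1 + 0.0483 × 18.7) / [18.7 × (0.403 × 9.71 − 0.0483) − 1] = 58.62 / 71.27 = 0.8225 mg/L.
Correct the yield for decay: Y_obs = Y/(1 + k_d θ_c) = 0.403 / (1 + 0.0483 × 18.7) = 0.403 / 1.903 = 0.2117.
Q·(S₀ − S) = 934 × (242 − 0.822) × 10⁻³ = 225.3 kg/d removed.
Net biomass production P_X = Y_obs × Q·(S₀ − S) = 0.2117 × 225.3 = 47.70 kg VSS/d.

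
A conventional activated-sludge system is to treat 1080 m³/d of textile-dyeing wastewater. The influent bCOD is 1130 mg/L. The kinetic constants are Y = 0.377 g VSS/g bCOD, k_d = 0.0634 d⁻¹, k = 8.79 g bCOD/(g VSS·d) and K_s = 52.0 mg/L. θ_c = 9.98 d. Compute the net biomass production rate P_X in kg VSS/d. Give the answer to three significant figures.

P_X ≈ 281 kg VSS/d

From the Monod/SRT balance for a CMAS, S = K_s·(1+k_d θ_c)/[θ_c·(Y k − k_d) − 1] = 52.0 × (1 + 0.0634 × 9.98) / [9.98 × (0.377 × 8.79 − 0.0634) − 1] = 84.90 / 31.44 = 2.701 mg/L.
Observed yield with endogenous decay: Y_obs = Y / (1 + k_d·θ_c) = 0.377 / (1 + 0.0634 × 9.98) = 0.377 / 1.633 = 0.2309 g VSS/g bCOD.
ΔS = 1130 − 2.70 = 1127 mg/L, so the substrate removal rate is 1080 × 1127/1000 = 1217 kg bCOD/d.
So the net sludge growth is P_X = 0.2309 × 1217 = 281.1 kg VSS/d.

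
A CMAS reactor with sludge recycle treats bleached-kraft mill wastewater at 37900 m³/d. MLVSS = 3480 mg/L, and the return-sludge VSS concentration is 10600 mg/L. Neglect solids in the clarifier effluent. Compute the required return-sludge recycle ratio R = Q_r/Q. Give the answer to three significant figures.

R ≈ 0.489

Mass balance around the secondary clarifier (neglecting effluent solids): R = X / (X_r − X) = 3480 / (10600 − 3480) = 0.4888.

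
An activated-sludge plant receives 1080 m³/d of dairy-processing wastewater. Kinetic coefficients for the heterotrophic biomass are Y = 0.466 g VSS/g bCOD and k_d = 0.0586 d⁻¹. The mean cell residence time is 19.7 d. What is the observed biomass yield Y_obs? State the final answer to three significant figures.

Correct the yield for decay: Y_obs = Y/(1 + k_d θ_c) = 0.466 / (1 + 0.0586 × 19.7) = 0.466 / 2.154 = 0.2163.

Y_obs ≈ 0.216 g VSS/g bCOD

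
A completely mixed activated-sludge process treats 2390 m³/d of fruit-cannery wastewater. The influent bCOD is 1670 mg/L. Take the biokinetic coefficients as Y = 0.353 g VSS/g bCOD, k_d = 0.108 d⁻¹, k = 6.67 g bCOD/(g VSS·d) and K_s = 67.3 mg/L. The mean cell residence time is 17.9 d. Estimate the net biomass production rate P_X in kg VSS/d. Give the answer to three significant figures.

P_X ≈ 479 kg VSS/d

Effluent substrate depends only on kinetics and SRT: S = K_s(1 + k_d θ_c) / [θ_c(Yk − k_d) − 1] = 67.3 × (1 + 0.108 × 17.9) / [17.9 × (0.353 × 6.67 − 0.108) − 1] = 197.4 / 39.21 = 5.034 mg/L.
The observed yield is Y_obs = Y/(1 + k_d·θ_c) = 0.353 / (1 + 0.108 × 17.9) = 0.353 / 2.933 = 0.1203 g VSS per g bCOD removed.
ΔS = 1670 − 5.03 = 1665 mg/L, so the substrate removal rate is 2390 × 1665/1000 = 3979 kg bCOD/d.
Net biomass production P_X = Y_obs × Q·(S₀ − S) = 0.1203 × 3979 = 478.9 kg VSS/d.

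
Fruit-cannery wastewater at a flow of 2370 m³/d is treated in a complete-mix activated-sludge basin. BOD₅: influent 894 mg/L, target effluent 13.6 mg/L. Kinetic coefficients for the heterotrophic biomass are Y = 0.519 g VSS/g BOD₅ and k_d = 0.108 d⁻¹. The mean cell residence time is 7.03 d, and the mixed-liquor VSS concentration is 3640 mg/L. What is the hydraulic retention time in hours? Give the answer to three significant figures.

Rearranging the biomass balance for a CMAS with decay, V = Y·Q·ΔS·θ_c / [X·(1+k_d θ_c)] = 0.519 × 2370 × (894 − 13.6) × 7.03 / [3640 × (1 + 0.108 × 7.03)] = 7.61×10^6 / 6404 = 1189 m³.
Hydraulic retention time τ = V/Q = 1189 / 2370 = 0.5016 d = 12.04 h.

τ ≈ 12.0 h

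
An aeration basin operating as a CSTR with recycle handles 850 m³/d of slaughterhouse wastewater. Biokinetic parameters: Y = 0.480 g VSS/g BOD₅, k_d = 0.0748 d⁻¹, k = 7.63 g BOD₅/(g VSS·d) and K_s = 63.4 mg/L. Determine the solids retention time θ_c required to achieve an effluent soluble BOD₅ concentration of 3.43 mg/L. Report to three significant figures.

θ_c ≈ 8.84 d

Specific growth rate at S = 3.43 mg/L: μ = YkS/(K_s+S) = 0.480·7.63·3.43/(63.4+3.43) = 0.1880 d⁻¹.
1/θ_c = 0.1880 − 0.0748 = 0.1132 d⁻¹, so θ_c = 8.836 d.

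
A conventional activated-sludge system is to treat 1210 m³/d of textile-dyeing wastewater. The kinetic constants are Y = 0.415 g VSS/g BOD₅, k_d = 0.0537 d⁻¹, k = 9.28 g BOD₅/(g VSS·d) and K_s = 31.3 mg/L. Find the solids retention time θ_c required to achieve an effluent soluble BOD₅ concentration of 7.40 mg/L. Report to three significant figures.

At the target effluent, Y k S/(K_s+S) = 0.415×9.28×7.40/38.70 = 0.7364 d⁻¹.
θ_c = 1/(μ − k_d) = 1/(0.7364 − 0.0537) = 1/0.6827 = 1.465 d.

θ_c ≈ 1.46 d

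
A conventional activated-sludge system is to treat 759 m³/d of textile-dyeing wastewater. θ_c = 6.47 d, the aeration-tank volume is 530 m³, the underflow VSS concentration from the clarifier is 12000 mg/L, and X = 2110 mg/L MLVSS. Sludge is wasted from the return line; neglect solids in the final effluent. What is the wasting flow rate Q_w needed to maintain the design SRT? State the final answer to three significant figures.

Q_w ≈ 14.4 m³/d

Wasting from the return line (neglecting effluent solids): Q_w = V·X / (θ_c·X_r) = 530.0 × 2110 / (6.47 × 12000) = 14.40 m³/d.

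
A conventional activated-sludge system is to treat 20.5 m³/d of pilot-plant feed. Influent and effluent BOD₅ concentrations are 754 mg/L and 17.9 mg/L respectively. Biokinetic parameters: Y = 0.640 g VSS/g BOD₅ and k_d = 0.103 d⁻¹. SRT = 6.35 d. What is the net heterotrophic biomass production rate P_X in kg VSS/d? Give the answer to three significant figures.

P_X ≈ 5.84 kg VSS/d

Y_obs = Y / (1 + k_d θ_c) = 0.640 / (1 + 0.103 × 6.35) = 0.640 / 1.654 = 0.3869.
Q·(S₀ − S) = 20.5 × (754 − 17.9) × 10⁻³ = 15.09 kg/d removed.
So the net sludge growth is P_X = 0.3869 × 15.09 = 5.839 kg VSS/d.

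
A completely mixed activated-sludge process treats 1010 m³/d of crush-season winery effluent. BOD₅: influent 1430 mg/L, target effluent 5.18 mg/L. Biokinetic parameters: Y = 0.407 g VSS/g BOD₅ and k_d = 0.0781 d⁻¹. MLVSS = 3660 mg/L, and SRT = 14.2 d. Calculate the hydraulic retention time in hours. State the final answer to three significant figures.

τ ≈ 25.6 h

Steady-state biomass mass balance: V·X·(1 + k_d·θ_c) = Y·Q·(S₀ − S)·θ_c, so V = 0.407 × 1010 × (1430 − 5.18) × 14.2 / [3660 × (1 + 0.0781 × 14.2)] = 8.32×10^6 / 7719 = 1077 m³.
HRT = V/Q = 1077 m³ / 1010 m³·d⁻¹ = 1.067 d × 24 = 25.60 h.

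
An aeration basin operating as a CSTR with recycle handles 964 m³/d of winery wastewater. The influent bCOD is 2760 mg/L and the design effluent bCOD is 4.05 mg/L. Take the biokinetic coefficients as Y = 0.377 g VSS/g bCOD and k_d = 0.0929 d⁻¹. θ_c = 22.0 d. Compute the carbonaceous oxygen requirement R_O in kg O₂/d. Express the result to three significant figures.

Observed yield with endogenous decay: Y_obs = Y / (1 + k_d·θ_c) = 0.377 / (1 + 0.0929 × 22.0) = 0.377 / 3.044 = 0.1239 g VSS/g bCOD.
Q·(S₀ − S) = 964 × (2760 − 4.05) × 10⁻³ = 2657 kg/d removed.
Biomass synthesised: P_X = Y_obs × 2657 = 329.1 kg VSS/d.
R_O = Q·(S₀ − S) − 1.42·P_X = 2657 − 1.42 × 329.1 = 2189 kg O₂/d.

R_O ≈ 2190 kg O₂/d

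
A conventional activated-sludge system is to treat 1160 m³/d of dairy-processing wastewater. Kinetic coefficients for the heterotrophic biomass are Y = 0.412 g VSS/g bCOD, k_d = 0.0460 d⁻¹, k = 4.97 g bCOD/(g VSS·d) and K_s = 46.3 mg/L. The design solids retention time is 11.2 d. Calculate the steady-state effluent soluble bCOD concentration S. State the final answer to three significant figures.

From the Monod/SRT balance for a CMAS, S = K_s·(1+k_d θ_c)/[θ_c·(Y k − k_d) − 1] = 46.3 × (1 + 0.0460 × 11.2) / [11.2 × (0.412 × 4.97 − 0.0460) − 1] = 70.15 / 21.42 = 3.275 mg/L.

S ≈ 3.28 mg/L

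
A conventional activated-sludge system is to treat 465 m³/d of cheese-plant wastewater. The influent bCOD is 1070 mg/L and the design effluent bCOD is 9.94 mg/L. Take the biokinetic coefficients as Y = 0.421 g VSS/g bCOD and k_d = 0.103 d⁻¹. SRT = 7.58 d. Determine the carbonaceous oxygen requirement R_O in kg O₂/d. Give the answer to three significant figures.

R_O ≈ 327 kg O₂/d

The observed yield is Y_obs = Y/(1 + k_d·θ_c) = 0.421 / (1 + 0.103 × 7.58) = 0.421 / 1.781 = 0.2364 g VSS per g bCOD removed.
ΔS = 1070 − 9.94 = 1060 mg/L, so the substrate removal rate is 465 × 1060/1000 = 492.9 kg bCOD/d.
Net sludge production P_X = 0.2364 × 492.9 = 116.5 kg VSS/d.
Carbonaceous O₂ demand = substrate oxidised − cell-mass equivalent = 492.9 − 1.42 × 116.5 = 327.4 kg O₂/d.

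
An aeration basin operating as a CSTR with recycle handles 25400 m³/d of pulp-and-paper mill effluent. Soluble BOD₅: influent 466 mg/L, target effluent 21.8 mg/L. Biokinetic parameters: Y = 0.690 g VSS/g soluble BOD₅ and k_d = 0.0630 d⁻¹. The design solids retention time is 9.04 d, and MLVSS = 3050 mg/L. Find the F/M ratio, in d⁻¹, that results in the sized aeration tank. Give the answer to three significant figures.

F/M ≈ 0.264 d⁻¹

From the SRT design equation V = Y Q (S₀−S) θ_c / [X (1 + k_d θ_c)] = 0.690 × 25400 × (466 − 21.8) × 9.04 / [3050 × (1 + 0.0630 × 9.04)] = 7.04×10^7 / 4787 = 14702 m³.
Food-to-microorganism ratio F/M = Q S₀ / (V X) = 25400 × 466 / (14702 × 3050) = 0.2640 d⁻¹.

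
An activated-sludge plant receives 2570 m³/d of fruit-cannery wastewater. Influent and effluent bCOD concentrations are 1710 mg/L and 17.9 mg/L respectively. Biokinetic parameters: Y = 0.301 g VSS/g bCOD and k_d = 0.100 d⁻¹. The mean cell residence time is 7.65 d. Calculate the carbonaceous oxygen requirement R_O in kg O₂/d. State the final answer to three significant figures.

R_O ≈ 3300 kg O₂/d

Y_obs = Y / (1 + k_d θ_c) = 0.301 / (1 + 0.100 × 7.65) = 0.301 / 1.765 = 0.1705.
Substrate removed = Q·(S₀ − S) = 2570 m³/d × (1710 − 17.9) g/m³ = 4.35×10^6 g/d = 4349 kg/d.
Net sludge production P_X = 0.1705 × 4349 = 741.6 kg VSS/d.
R_O = Q·ΔS − 1.42 P_X = 4349 − 1053 = 3296 kg O₂/d.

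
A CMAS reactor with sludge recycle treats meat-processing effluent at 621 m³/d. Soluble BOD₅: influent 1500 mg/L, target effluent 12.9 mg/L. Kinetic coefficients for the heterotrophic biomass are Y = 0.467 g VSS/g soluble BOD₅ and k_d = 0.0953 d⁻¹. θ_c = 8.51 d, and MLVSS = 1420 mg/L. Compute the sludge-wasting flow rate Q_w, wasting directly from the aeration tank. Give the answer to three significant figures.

Steady-state biomass mass balance: V·X·(1 + k_d·θ_c) = Y·Q·(S₀ − S)·θ_c, so V = 0.467 × 621 × (1500 − 12.9) × 8.51 / [1420 × (1 + 0.0953 × 8.51)] = 3.67×10^6 / 2572 = 1427 m³.
With mixed-liquor wasting, θ_c = V/Q_w, so Q_w = V/θ_c = 1427/8.51 = 167.7 m³/d.

Q_w ≈ 168 m³/d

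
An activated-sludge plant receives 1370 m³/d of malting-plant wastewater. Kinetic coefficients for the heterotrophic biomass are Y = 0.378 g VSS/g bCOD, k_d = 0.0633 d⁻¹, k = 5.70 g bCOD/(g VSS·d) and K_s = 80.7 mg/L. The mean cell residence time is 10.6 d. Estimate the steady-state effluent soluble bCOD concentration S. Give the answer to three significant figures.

S ≈ 6.37 mg/L

From the Monod/SRT balance for a CMAS, S = K_s·(1+k_d θ_c)/[θ_c·(Y k − k_d) − 1] = 80.7 × (1 + 0.0633 × 10.6) / [10.6 × (0.378 × 5.70 − 0.0633) − 1] = 134.8 / 21.17 = 6.370 mg/L.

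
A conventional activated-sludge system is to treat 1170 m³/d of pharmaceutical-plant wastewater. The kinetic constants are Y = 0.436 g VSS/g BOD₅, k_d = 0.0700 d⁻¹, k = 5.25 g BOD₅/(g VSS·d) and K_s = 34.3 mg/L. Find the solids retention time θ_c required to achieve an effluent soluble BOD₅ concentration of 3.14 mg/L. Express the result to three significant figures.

Specific growth rate at S = 3.14 mg/L: μ = YkS/(K_s+S) = 0.436·5.25·3.14/(34.3+3.14) = 0.1920 d⁻¹.
Then 1/θ_c = μ − k_d = 0.1920 − 0.0700 = 0.1220 d⁻¹, giving θ_c = 8.199 d.

θ_c ≈ 8.20 d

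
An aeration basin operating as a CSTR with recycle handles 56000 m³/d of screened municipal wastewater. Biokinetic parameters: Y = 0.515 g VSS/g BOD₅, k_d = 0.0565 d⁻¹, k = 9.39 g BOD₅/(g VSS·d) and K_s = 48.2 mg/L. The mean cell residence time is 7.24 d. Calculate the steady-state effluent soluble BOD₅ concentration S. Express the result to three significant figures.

S ≈ 2.02 mg/L

Effluent substrate depends only on kinetics and SRT: S = K_s(1 + k_d θ_c) / [θ_c(Yk − k_d) − 1] = 48.2 × (1 + 0.0565 × 7.24) / [7.24 × (0.515 × 9.39 − 0.0565) − 1] = 67.92 / 33.60 = 2.021 mg/L.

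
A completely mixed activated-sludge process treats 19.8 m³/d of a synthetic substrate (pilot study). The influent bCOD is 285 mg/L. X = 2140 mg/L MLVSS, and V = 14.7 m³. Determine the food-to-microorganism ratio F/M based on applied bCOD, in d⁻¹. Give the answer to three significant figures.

F/M = Q·S₀ / (V·X) = 19.8 × 285 / (14.70 × 2140) = 0.1794 g bCOD·(g VSS·d)⁻¹.

F/M ≈ 0.179 d⁻¹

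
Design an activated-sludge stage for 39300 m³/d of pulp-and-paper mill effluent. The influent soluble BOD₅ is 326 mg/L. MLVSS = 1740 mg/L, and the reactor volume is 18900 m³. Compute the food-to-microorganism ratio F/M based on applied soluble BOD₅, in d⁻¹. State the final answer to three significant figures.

F/M ≈ 0.390 d⁻¹

F/M = Q·S₀ / (V·X) = 39300 × 326 / (18900 × 1740) = 0.3896 g soluble BOD₅·(g VSS·d)⁻¹.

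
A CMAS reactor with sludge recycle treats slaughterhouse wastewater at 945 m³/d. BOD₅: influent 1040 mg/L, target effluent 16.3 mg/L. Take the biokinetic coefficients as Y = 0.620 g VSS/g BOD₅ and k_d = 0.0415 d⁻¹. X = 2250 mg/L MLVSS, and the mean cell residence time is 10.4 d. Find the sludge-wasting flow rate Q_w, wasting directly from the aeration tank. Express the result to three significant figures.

Q_w ≈ 186 m³/d

Steady-state biomass mass balance: V·X·(1 + k_d·θ_c) = Y·Q·(S₀ − S)·θ_c, so V = 0.620 × 945 × (1040 − 16.3) × 10.4 / [2250 × (1 + 0.0415 × 10.4)] = 6.24×10^6 / 3221 = 1937 m³.
For wasting at MLVSS concentration, Q_w = V/θ_c = 1937/10.4 = 186.2 m³/d.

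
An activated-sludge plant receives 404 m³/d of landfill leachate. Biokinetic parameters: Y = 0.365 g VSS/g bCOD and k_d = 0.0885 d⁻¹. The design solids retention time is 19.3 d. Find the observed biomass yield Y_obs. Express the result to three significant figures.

Y_obs ≈ 0.135 g VSS/g bCOD

Correct the yield for decay: Y_obs = Y/(1 + k_d θ_c) = 0.365 / (1 + 0.0885 × 19.3) = 0.365 / 2.708 = 0.1348.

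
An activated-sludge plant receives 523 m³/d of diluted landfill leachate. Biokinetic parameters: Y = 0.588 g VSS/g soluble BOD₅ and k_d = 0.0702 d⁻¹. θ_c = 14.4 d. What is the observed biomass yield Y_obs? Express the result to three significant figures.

The observed yield is Y_obs = Y/(1 + k_d·θ_c) = 0.588 / (1 + 0.0702 × 14.4) = 0.588 / 2.011 = 0.2924 g VSS per g soluble BOD₅ removed.

Y_obs ≈ 0.292 g VSS/g soluble BOD₅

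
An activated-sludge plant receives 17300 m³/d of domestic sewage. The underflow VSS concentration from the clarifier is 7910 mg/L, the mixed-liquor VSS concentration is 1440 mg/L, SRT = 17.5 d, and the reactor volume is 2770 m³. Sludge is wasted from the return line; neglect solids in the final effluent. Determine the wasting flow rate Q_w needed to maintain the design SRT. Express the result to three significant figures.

Wasting from the return line (neglecting effluent solids): Q_w = V·X / (θ_c·X_r) = 2770 × 1440 / (17.5 × 7910) = 28.82 m³/d.

Q_w ≈ 28.8 m³/d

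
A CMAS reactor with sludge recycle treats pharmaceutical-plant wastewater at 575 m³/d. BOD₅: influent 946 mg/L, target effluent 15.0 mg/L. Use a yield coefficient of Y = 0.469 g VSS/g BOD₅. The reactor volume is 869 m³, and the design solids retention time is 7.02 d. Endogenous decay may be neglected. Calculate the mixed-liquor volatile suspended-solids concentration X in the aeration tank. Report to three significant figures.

X ≈ 2030 mg/L

Without decay, X = Y Q (S₀−S) θ_c / V = 0.469 × 575 × (946 − 15.0) × 7.02 / 869 = 2028 mg/L.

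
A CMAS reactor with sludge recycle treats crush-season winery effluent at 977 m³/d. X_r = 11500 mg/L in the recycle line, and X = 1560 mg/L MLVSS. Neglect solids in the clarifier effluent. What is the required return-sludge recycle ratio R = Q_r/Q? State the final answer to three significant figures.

R = Q_r/Q = X/(X_r − X) = 1560 / (11500 − 1560) = 0.1569.

R ≈ 0.157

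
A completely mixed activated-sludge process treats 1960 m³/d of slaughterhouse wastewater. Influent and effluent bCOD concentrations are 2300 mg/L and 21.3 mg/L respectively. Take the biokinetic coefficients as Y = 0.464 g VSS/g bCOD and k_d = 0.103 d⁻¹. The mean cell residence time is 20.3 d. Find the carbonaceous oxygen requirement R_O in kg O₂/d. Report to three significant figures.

R_O ≈ 3510 kg O₂/d

Observed yield with endogenous decay: Y_obs = Y / (1 + k_d·θ_c) = 0.464 / (1 + 0.103 × 20.3) = 0.464 / 3.091 = 0.1501 g VSS/g bCOD.
ΔS = 2300 − 21.3 = 2279 mg/L, so the substrate removal rate is 1960 × 2279/1000 = 4466 kg bCOD/d.
P_X = Y_obs·Q·(S₀ − S) = 0.1501 × 4466 = 670.5 kg VSS/d.
R_O = Q·(S₀ − S) − 1.42·P_X = 4466 − 1.42 × 670.5 = 3514 kg O₂/d.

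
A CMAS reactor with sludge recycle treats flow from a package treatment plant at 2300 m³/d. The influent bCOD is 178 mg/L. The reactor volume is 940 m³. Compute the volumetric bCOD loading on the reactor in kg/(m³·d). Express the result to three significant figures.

L_v = Q S₀ / V = 2300 × 178 × 10⁻³ / 940.0 = 0.4355 kg/(m³·d).

L_v ≈ 0.436 kg bCOD/(m³·d)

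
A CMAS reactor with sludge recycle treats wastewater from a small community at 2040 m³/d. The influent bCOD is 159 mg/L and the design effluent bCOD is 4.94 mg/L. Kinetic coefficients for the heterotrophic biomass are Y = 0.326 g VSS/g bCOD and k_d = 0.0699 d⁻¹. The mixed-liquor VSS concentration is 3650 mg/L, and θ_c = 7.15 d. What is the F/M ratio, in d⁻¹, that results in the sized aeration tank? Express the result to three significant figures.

F/M ≈ 0.664 d⁻¹

From the SRT design equation V = Y Q (S₀−S) θ_c / [X (1 + k_d θ_c)] = 0.326 × 2040 × (159 − 4.94) × 7.15 / [3650 × (1 + 0.0699 × 7.15)] = 7.33×10^5 / 5474 = 133.8 m³.
F/M = applied load / biomass = Q·S₀/(V·X) = 2040 × 159 / (133.8 × 3650) = 0.6641 d⁻¹.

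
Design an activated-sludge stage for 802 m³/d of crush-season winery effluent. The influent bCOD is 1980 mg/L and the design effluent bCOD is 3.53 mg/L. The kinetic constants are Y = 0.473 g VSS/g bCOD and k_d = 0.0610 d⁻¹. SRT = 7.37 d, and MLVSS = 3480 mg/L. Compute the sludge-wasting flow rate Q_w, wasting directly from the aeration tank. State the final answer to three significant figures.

Q_w ≈ 149 m³/d

Rearranging the biomass balance for a CMAS with decay, V = Y·Q·ΔS·θ_c / [X·(1+k_d θ_c)] = 0.473 × 802 × (1980 − 3.53) × 7.37 / [3480 × (1 + 0.0610 × 7.37)] = 5.53×10^6 / 5045 = 1095 m³.
For wasting at MLVSS concentration, Q_w = V/θ_c = 1095/7.37 = 148.6 m³/d.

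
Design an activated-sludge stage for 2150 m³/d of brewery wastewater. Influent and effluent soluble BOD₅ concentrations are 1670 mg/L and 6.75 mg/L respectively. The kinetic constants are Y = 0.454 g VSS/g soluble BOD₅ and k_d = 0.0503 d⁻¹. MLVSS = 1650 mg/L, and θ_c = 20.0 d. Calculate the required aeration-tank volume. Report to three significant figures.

Rearranging the biomass balance for a CMAS with decay, V = Y·Q·ΔS·θ_c / [X·(1+k_d θ_c)] = 0.454 × 2150 × (1670 − 6.75) × 20.0 / [1650 × (1 + 0.0503 × 20.0)] = 3.25×10^7 / 3310 = 9810 m³.

V ≈ 9810 m³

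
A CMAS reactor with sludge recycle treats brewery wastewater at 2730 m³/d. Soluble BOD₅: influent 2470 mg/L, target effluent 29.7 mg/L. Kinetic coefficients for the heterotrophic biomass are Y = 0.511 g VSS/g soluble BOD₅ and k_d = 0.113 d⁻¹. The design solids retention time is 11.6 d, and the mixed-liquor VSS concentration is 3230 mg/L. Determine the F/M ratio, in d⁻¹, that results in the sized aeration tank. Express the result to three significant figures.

F/M ≈ 0.395 d⁻¹

From the SRT design equation V = Y Q (S₀−S) θ_c / [X (1 + k_d θ_c)] = 0.511 × 2730 × (2470 − 29.7) × 11.6 / [3230 × (1 + 0.113 × 11.6)] = 3.95×10^7 / 7464 = 5291 m³.
F/M = Q·S₀ / (V·X) = 2730 × 2470 / (5291 × 3230) = 0.3946 g soluble BOD₅·(g VSS·d)⁻¹.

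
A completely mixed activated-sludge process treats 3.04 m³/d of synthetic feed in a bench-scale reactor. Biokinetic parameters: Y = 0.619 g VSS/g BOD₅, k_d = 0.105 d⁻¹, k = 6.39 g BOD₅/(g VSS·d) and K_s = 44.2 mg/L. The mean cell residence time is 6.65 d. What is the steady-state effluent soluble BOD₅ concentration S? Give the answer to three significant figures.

S ≈ 3.05 mg/L

For a completely mixed reactor with recycle the Lawrence–McCarty relation gives S = K_s·(1 + k_d·θ_c) / [θ_c·(Y·k − k_d) − 1] = 44.2 × (1 + 0.105 × 6.65) / [6.65 × (0.619 × 6.39 − 0.105) − 1] = 75.06 / 24.61 = 3.051 mg/L.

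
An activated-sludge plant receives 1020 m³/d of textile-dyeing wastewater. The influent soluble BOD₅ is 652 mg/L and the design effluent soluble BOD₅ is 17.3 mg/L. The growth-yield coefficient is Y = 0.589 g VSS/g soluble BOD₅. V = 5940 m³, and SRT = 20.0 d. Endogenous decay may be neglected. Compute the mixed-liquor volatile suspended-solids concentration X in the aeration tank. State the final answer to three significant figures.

From V·X = Y·Q·(S₀ − S)·θ_c (decay neglected): X = 0.589 × 1020 × (652 − 17.3) × 20.0 / 5940 = 1284 mg/L.

X ≈ 1280 mg/L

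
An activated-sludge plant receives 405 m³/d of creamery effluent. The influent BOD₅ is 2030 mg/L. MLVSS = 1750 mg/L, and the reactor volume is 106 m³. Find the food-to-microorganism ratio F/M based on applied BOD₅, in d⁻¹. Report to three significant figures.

F/M = Q·S₀ / (V·X) = 405 × 2030 / (106.0 × 1750) = 4.432 g BOD₅·(g VSS·d)⁻¹.

F/M ≈ 4.43 d⁻¹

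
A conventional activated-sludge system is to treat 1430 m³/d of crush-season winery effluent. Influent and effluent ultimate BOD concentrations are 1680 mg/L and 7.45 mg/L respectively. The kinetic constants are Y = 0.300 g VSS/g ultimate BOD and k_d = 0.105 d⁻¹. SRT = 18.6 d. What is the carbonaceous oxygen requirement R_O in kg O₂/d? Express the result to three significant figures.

Y_obs = Y / (1 + k_d θ_c) = 0.300 / (1 + 0.105 × 18.6) = 0.300 / 2.953 = 0.1016.
Q·(S₀ − S) = 1430 × (1680 − 7.45) × 10⁻³ = 2392 kg/d removed.
Biomass synthesised: P_X = Y_obs × 2392 = 243.0 kg VSS/d.
R_O = Q·ΔS − 1.42 P_X = 2392 − 345.0 = 2047 kg O₂/d.

R_O ≈ 2050 kg O₂/d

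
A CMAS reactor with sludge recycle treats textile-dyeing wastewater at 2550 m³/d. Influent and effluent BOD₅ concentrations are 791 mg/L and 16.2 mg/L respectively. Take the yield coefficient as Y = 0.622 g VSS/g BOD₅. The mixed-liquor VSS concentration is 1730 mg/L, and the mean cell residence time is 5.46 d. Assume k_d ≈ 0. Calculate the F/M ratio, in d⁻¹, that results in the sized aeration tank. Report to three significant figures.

F/M ≈ 0.301 d⁻¹

V·X = Y·Q·ΔS·θ_c gives V = 0.622 × 2550 × (791 − 16.2) × 5.46 / 1730 = 3879 m³.
F/M = applied load / biomass = Q·S₀/(V·X) = 2550 × 791 / (3879 × 1730) = 0.3006 d⁻¹.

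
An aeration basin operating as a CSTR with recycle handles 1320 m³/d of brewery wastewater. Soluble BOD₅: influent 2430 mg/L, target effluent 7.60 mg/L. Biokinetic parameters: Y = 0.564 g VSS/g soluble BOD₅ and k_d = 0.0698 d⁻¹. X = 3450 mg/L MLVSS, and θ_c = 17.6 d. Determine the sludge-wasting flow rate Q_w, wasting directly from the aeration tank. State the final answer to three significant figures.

Q_w ≈ 235 m³/d

Rearranging the biomass balance for a CMAS with decay, V = Y·Q·ΔS·θ_c / [X·(1+k_d θ_c)] = 0.564 × 1320 × (2430 − 7.60) × 17.6 / [3450 × (1 + 0.0698 × 17.6)] = 3.17×10^7 / 7688 = 4128 m³.
Wasting from the aeration tank: Q_w = V / θ_c = 4128 / 17.6 = 234.6 m³/d.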